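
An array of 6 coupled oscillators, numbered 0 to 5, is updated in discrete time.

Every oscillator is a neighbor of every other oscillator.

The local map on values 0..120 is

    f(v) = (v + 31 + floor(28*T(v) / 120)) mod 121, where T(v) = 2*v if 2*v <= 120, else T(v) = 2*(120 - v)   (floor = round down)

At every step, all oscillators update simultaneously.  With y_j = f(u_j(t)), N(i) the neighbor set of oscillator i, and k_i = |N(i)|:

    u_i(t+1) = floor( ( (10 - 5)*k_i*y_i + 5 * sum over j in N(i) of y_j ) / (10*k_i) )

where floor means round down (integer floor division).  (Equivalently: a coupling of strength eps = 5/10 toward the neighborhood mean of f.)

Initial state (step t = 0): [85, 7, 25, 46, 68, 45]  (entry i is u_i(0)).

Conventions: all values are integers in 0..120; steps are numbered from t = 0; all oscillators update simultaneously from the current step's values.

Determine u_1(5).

Simulating step by step:
t=0: [85, 7, 25, 46, 68, 45]
t=1: [36, 48, 58, 70, 32, 70]
t=2: [71, 78, 84, 39, 69, 39]
t=3: [21, 22, 23, 55, 20, 55]
t=4: [71, 72, 72, 91, 71, 91]
t=5: [5, 5, 5, 9, 5, 9]

Answer: u_1(5) = 5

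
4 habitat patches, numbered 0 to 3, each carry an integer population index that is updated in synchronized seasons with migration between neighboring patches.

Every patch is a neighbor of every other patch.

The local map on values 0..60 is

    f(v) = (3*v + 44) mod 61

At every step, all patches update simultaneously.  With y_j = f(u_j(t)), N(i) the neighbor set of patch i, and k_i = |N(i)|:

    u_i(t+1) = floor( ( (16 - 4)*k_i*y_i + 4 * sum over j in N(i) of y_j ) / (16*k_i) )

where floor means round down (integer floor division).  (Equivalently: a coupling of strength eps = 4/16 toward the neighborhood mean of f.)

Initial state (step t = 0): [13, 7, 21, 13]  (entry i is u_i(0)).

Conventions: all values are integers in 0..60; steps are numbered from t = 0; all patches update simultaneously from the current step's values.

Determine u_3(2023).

Answer: u_3(2023) = 28
Key observation: The state at step 30, [36, 12, 12, 36], reappears at step 34: the system is in a cycle of period 4 from step 30 on.  Therefore the state at step 2023 equals the state at step 30 + ((2023 - 30) mod 4) = 31, which is [28, 20, 20, 28].

Derivation:
t=0: [13, 7, 21, 13]
t=1: [22, 10, 38, 22]
t=2: [44, 20, 36, 44]
t=3: [51, 43, 35, 51]
t=4: [18, 42, 26, 18]
t=5: [34, 42, 10, 34]
t=6: [25, 41, 17, 25]
t=7: [54, 46, 38, 54]
t=8: [27, 51, 35, 27]
t=9: [5, 13, 21, 5]
t=10: [54, 30, 46, 54]
t=11: [25, 17, 49, 25]
t=12: [51, 35, 18, 51]
t=13: [17, 25, 32, 17]
t=14: [34, 50, 24, 34]
t=15: [25, 16, 46, 25]
t=16: [55, 37, 57, 55]
t=17: [27, 31, 31, 27]
t=18: [5, 13, 13, 5]
t=19: [52, 28, 28, 52]
t=20: [15, 7, 7, 15]
t=21: [24, 8, 8, 24]
t=22: [47, 15, 15, 47]
t=23: [6, 23, 23, 6]
t=24: [9, 43, 43, 9]
t=25: [16, 44, 44, 16]
t=26: [34, 50, 50, 34]
t=27: [21, 13, 13, 21]
t=28: [42, 26, 26, 42]
t=29: [40, 8, 8, 40]
t=30: [36, 12, 12, 36]
t=31: [28, 20, 20, 28]
t=32: [12, 36, 36, 12]
t=33: [20, 28, 28, 20]
t=34: [36, 12, 12, 36]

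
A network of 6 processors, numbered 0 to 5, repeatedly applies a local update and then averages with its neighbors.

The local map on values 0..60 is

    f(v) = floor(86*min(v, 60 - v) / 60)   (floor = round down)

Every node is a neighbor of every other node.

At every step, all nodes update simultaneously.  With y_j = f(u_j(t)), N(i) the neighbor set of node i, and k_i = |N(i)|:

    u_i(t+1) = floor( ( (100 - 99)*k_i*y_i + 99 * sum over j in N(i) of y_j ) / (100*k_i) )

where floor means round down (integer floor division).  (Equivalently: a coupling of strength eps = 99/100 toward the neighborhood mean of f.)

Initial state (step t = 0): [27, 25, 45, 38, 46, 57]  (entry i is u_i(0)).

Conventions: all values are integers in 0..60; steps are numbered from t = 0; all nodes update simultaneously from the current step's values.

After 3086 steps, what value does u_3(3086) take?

Answer: u_3(3086) = 28
Key observation: The state at step 5, [40, 40, 40, 40, 40, 40], reappears at step 7: the system is in a cycle of period 2 from step 5 on.  Therefore the state at step 3086 equals the state at step 5 + ((3086 - 5) mod 2) = 6, which is [28, 28, 28, 28, 28, 28].

Derivation:
t=0: [27, 25, 45, 38, 46, 57]
t=1: [22, 22, 25, 23, 25, 28]
t=2: [34, 34, 33, 34, 33, 32]
t=3: [37, 37, 37, 37, 37, 37]
t=4: [32, 32, 32, 32, 32, 32]
t=5: [40, 40, 40, 40, 40, 40]
t=6: [28, 28, 28, 28, 28, 28]
t=7: [40, 40, 40, 40, 40, 40]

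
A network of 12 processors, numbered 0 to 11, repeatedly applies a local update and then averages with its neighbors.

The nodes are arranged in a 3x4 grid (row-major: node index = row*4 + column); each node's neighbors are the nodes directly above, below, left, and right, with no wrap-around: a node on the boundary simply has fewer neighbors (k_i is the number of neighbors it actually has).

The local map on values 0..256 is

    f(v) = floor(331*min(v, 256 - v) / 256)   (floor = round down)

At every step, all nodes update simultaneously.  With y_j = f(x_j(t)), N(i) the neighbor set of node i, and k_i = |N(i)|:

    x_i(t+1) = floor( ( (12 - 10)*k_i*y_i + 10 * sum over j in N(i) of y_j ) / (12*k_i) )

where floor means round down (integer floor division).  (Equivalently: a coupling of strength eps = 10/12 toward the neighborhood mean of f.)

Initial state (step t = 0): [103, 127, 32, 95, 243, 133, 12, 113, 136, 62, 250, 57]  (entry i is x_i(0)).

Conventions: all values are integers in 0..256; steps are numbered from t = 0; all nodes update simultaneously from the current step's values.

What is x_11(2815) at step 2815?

Answer: x_11(2815) = 124
Key observation: The state at step 18, [160, 160, 160, 160, 160, 160, 160, 160, 160, 160, 160, 160], reappears at step 20: the system is in a cycle of period 2 from step 18 on.  Therefore the state at step 2815 equals the state at step 18 + ((2815 - 18) mod 2) = 19, which is [124, 124, 124, 124, 124, 124, 124, 124, 124, 124, 124, 124].

Derivation:
t=0: [103, 127, 32, 95, 243, 133, 12, 113, 136, 62, 250, 57]
t=1: [97, 119, 90, 98, 126, 83, 76, 82, 65, 102, 47, 75]
t=2: [152, 122, 124, 113, 114, 131, 97, 106, 136, 91, 100, 85]
t=3: [149, 152, 145, 148, 149, 140, 143, 128, 135, 143, 119, 129]
t=4: [136, 141, 140, 151, 146, 142, 151, 152, 144, 151, 152, 159]
t=5: [146, 149, 140, 140, 147, 141, 140, 132, 139, 140, 132, 132]
t=6: [139, 144, 145, 153, 145, 144, 153, 153, 145, 152, 153, 160]
t=7: [144, 145, 137, 137, 145, 139, 137, 130, 139, 139, 130, 131]
t=8: [143, 148, 150, 156, 147, 148, 156, 156, 147, 154, 156, 161]
t=9: [140, 140, 133, 132, 141, 135, 132, 127, 136, 135, 127, 127]
t=10: [148, 153, 156, 161, 152, 153, 160, 161, 152, 157, 160, 164]
t=11: [134, 133, 126, 124, 135, 130, 126, 121, 131, 129, 123, 122]
t=12: [157, 160, 160, 159, 159, 160, 160, 159, 160, 161, 160, 157]
t=13: [125, 125, 124, 124, 125, 123, 124, 125, 123, 123, 124, 125]
t=14: [161, 160, 160, 160, 159, 160, 160, 160, 159, 159, 160, 160]
t=15: [124, 123, 124, 124, 123, 124, 124, 124, 125, 124, 124, 124]
t=16: [159, 159, 159, 160, 160, 159, 160, 160, 159, 160, 160, 160]
t=17: [124, 125, 124, 124, 124, 124, 124, 124, 124, 124, 124, 124]
t=18: [160, 160, 160, 160, 160, 160, 160, 160, 160, 160, 160, 160]
t=19: [124, 124, 124, 124, 124, 124, 124, 124, 124, 124, 124, 124]
t=20: [160, 160, 160, 160, 160, 160, 160, 160, 160, 160, 160, 160]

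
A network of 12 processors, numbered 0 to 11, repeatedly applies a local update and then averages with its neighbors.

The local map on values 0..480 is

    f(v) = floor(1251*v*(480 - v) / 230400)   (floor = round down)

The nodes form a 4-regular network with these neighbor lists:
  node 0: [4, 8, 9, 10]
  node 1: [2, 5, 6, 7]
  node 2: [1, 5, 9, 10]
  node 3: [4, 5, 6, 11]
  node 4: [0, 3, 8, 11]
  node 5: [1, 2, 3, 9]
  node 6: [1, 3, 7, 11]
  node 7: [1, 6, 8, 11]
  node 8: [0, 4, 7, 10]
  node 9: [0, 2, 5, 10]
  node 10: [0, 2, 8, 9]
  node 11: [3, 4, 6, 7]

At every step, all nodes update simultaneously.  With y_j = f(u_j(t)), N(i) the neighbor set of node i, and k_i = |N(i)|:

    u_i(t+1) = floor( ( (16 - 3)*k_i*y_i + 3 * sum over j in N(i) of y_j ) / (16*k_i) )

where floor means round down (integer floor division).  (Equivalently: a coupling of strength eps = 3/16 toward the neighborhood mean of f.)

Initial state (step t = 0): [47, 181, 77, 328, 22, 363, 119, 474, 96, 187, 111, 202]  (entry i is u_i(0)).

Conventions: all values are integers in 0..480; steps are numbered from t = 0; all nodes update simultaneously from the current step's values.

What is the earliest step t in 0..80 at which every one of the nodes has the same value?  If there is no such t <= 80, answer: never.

Answer: never
Key observation: The state at step 7 reappears at step 9 — the system is in a cycle of period 2 from step 7 on.  No step 0..9 is synchronized, and the cycle repeats forever, so no step up to 80 (or ever) has all nodes equal.

Derivation:
t=0: [47, 181, 77, 328, 22, 363, 119, 474, 96, 187, 111, 202]  (not all equal)
t=1: [125, 268, 185, 257, 85, 235, 230, 60, 181, 275, 216, 273]  (not all equal)
t=2: [246, 299, 298, 304, 201, 310, 303, 167, 278, 302, 304, 292]  (not all equal)
t=3: [309, 292, 293, 290, 303, 287, 291, 285, 302, 291, 291, 296]  (not all equal)
t=4: [287, 298, 297, 298, 291, 299, 298, 299, 291, 297, 297, 295]  (not all equal)
t=5: [299, 293, 294, 294, 297, 293, 294, 293, 297, 295, 295, 295]  (not all equal)
t=6: [293, 296, 296, 296, 295, 296, 296, 296, 295, 295, 295, 296]  (not all equal)
t=7: [296, 295, 295, 295, 295, 295, 295, 295, 296, 295, 296, 295]  (not all equal)
t=8: [295, 296, 295, 296, 295, 296, 296, 295, 295, 295, 295, 296]  (not all equal)
t=9: [296, 295, 295, 295, 295, 295, 295, 295, 296, 295, 296, 295]  (not all equal)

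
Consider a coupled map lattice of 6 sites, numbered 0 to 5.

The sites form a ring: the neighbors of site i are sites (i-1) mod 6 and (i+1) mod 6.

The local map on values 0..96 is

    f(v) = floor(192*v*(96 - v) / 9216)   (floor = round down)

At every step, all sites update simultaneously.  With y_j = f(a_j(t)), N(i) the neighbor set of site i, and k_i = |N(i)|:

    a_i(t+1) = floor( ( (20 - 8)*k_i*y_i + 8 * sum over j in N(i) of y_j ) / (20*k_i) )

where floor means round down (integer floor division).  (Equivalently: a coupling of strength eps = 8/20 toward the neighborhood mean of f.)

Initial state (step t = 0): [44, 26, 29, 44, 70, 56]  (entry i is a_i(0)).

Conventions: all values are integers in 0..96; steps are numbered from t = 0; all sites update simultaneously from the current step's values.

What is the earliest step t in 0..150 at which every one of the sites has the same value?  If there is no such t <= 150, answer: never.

Simulating step by step:
t=0: [44, 26, 29, 44, 70, 56]  (not all equal)
t=1: [44, 39, 40, 43, 40, 44]  (not all equal)
t=2: [46, 46, 46, 46, 46, 46]  (all equal)

Answer: 2
Key observation: Synchronization is absorbing here: once all sites are equal they stay equal, and step 2 is the first all-equal step.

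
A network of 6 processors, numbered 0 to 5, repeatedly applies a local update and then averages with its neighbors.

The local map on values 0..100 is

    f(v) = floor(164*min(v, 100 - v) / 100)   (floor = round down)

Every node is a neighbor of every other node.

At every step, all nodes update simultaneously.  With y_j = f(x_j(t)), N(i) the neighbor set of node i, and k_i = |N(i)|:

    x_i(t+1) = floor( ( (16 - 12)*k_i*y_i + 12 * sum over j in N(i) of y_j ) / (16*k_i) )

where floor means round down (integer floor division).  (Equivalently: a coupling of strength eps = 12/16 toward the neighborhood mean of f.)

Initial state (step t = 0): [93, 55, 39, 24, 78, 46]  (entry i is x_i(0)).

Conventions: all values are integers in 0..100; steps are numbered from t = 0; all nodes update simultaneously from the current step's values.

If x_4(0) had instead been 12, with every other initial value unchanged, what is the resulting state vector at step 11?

Answer: [41, 41, 41, 41, 41, 41]
Key observation: This trace re-runs the system from the modified initial state.

Derivation:
t=0: [93, 55, 39, 24, 12, 46]
t=1: [43, 49, 48, 45, 43, 49]
t=2: [74, 75, 75, 74, 74, 75]
t=3: [41, 41, 41, 41, 41, 41]
t=4: [67, 67, 67, 67, 67, 67]
t=5: [54, 54, 54, 54, 54, 54]
t=6: [75, 75, 75, 75, 75, 75]
t=7: [41, 41, 41, 41, 41, 41]
t=8: [67, 67, 67, 67, 67, 67]
t=9: [54, 54, 54, 54, 54, 54]
t=10: [75, 75, 75, 75, 75, 75]
t=11: [41, 41, 41, 41, 41, 41]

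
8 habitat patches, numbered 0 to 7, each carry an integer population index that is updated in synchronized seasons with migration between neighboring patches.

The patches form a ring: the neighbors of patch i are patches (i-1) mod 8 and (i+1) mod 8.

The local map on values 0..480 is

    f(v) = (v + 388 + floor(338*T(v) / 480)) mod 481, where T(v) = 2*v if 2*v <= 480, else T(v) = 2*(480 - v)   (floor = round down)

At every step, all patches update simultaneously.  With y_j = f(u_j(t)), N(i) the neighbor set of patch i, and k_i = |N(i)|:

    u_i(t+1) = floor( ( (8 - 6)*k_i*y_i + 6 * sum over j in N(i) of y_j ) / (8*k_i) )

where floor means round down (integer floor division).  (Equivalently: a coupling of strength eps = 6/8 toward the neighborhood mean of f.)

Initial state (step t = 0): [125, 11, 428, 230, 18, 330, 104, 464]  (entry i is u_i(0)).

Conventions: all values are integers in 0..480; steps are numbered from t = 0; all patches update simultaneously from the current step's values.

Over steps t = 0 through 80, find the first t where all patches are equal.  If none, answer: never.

Answer: 6
Key observation: Synchronization is absorbing here: once all patches are equal they stay equal, and step 6 is the first all-equal step.

Derivation:
t=0: [125, 11, 428, 230, 18, 330, 104, 464]  (not all equal)
t=1: [354, 334, 429, 429, 448, 332, 354, 235]  (not all equal)
t=2: [453, 428, 421, 404, 420, 426, 454, 446]  (not all equal)
t=3: [402, 405, 412, 412, 412, 405, 402, 398]  (not all equal)
t=4: [418, 416, 415, 414, 415, 416, 418, 418]  (not all equal)
t=5: [412, 412, 413, 413, 413, 412, 412, 412]  (not all equal)
t=6: [414, 414, 414, 414, 414, 414, 414, 414]  (all equal)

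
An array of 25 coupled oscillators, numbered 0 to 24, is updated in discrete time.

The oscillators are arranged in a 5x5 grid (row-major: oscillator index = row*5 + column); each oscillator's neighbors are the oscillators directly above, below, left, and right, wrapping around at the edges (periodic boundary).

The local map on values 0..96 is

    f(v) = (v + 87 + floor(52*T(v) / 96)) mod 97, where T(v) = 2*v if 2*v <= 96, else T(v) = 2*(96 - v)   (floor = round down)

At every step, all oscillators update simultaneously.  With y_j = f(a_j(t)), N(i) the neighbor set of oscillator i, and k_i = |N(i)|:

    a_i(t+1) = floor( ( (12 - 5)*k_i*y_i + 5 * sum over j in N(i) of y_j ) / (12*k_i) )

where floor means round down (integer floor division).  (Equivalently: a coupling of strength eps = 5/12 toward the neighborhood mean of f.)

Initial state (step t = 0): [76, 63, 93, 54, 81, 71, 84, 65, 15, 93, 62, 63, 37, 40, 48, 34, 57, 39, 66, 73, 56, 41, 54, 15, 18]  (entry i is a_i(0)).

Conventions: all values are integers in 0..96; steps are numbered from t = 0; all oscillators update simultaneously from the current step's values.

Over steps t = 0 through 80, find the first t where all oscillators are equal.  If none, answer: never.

Answer: 3
Key observation: Synchronization is absorbing here: once all oscillators are equal they stay equal, and step 3 is the first all-equal step.

Derivation:
t=0: [76, 63, 93, 54, 81, 71, 84, 65, 15, 93, 62, 63, 37, 40, 48, 34, 57, 39, 66, 73, 56, 41, 54, 15, 18]  (not all equal)
t=1: [87, 86, 87, 74, 80, 87, 87, 78, 47, 79, 85, 85, 72, 70, 87, 71, 82, 76, 77, 78, 77, 80, 78, 42, 45]  (not all equal)
t=2: [86, 86, 86, 85, 86, 86, 86, 86, 87, 86, 86, 86, 87, 87, 86, 87, 87, 87, 86, 86, 86, 86, 85, 80, 83]  (not all equal)
t=3: [86, 86, 86, 86, 86, 86, 86, 86, 86, 86, 86, 86, 86, 86, 86, 86, 86, 86, 86, 86, 86, 86, 86, 86, 86]  (all equal)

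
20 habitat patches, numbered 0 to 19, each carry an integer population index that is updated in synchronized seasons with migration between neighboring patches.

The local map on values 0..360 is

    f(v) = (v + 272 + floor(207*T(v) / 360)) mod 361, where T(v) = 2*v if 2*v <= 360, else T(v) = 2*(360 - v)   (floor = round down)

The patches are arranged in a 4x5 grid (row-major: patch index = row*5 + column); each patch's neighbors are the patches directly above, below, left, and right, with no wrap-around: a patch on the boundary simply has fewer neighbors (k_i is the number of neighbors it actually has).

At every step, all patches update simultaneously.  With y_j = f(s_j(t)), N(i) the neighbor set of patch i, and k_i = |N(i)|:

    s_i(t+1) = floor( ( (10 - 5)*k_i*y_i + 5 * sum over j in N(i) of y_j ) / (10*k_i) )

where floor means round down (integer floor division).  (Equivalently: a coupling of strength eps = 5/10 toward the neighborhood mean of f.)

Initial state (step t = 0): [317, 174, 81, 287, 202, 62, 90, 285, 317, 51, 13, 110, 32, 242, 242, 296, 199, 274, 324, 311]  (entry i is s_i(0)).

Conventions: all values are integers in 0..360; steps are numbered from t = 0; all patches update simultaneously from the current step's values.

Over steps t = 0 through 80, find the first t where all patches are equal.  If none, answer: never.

Answer: 5
Key observation: Synchronization is absorbing here: once all patches are equal they stay equal, and step 5 is the first all-equal step.

Derivation:
t=0: [317, 174, 81, 287, 202, 62, 90, 285, 317, 51, 13, 110, 32, 242, 242, 296, 199, 274, 324, 311]  (not all equal)
t=1: [220, 220, 183, 249, 222, 135, 146, 241, 247, 153, 228, 203, 295, 291, 241, 288, 265, 293, 279, 280]  (not all equal)
t=2: [269, 281, 293, 289, 277, 234, 246, 280, 280, 263, 274, 281, 283, 282, 277, 284, 285, 281, 282, 284]  (not all equal)
t=3: [284, 283, 281, 281, 283, 287, 286, 283, 282, 284, 283, 282, 282, 282, 283, 282, 282, 282, 282, 282]  (not all equal)
t=4: [281, 282, 282, 282, 282, 281, 281, 282, 282, 282, 281, 282, 282, 282, 282, 282, 282, 282, 282, 282]  (not all equal)
t=5: [282, 282, 282, 282, 282, 282, 282, 282, 282, 282, 282, 282, 282, 282, 282, 282, 282, 282, 282, 282]  (all equal)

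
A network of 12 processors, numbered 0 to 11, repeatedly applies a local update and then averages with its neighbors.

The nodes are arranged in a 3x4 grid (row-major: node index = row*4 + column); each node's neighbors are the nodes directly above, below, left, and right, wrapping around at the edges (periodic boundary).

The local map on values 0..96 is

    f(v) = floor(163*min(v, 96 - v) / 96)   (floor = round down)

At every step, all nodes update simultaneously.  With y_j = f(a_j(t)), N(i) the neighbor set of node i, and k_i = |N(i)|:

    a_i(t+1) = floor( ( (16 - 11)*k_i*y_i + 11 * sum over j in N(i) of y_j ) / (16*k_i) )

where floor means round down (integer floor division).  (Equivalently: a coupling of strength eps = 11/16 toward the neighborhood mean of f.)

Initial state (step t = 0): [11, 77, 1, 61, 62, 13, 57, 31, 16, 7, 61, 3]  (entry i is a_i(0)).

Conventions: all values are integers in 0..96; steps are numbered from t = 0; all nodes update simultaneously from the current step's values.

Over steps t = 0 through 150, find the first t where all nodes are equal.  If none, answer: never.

Answer: 26
Key observation: Synchronization is absorbing here: once all nodes are equal they stay equal, and step 26 is the first all-equal step.

Derivation:
t=0: [11, 77, 1, 61, 62, 13, 57, 31, 16, 7, 61, 3]  (not all equal)
t=1: [35, 18, 37, 31, 38, 35, 43, 48, 24, 27, 32, 35]  (not all equal)
t=2: [50, 48, 55, 61, 61, 54, 66, 67, 51, 45, 57, 57]  (not all equal)
t=3: [71, 75, 65, 63, 65, 67, 59, 55, 71, 74, 65, 63]  (not all equal)
t=4: [44, 41, 51, 55, 50, 47, 57, 60, 45, 42, 51, 55]  (not all equal)
t=5: [73, 73, 71, 69, 74, 73, 70, 67, 73, 73, 72, 70]  (not all equal)
t=6: [39, 39, 42, 43, 40, 39, 42, 44, 39, 39, 41, 43]  (not all equal)
t=7: [67, 66, 70, 71, 67, 67, 70, 71, 67, 66, 69, 71]  (not all equal)
t=8: [47, 48, 44, 43, 47, 48, 44, 43, 47, 48, 45, 43]  (not all equal)
t=9: [78, 79, 75, 74, 78, 79, 75, 74, 78, 79, 75, 74]  (not all equal)
t=10: [30, 29, 34, 35, 30, 29, 34, 35, 30, 29, 34, 35]  (not all equal)
t=11: [51, 50, 55, 57, 51, 50, 55, 57, 51, 50, 55, 57]  (not all equal)
t=12: [74, 76, 70, 68, 74, 76, 70, 68, 74, 76, 70, 68]  (not all equal)
t=13: [38, 35, 42, 44, 38, 35, 42, 44, 38, 35, 42, 44]  (not all equal)
t=14: [64, 61, 69, 71, 64, 61, 69, 71, 64, 61, 69, 71]  (not all equal)
t=15: [52, 55, 46, 44, 52, 55, 46, 44, 52, 55, 46, 44]  (not all equal)
t=16: [73, 71, 75, 74, 73, 71, 75, 74, 73, 71, 75, 74]  (not all equal)
t=17: [39, 40, 36, 37, 39, 40, 36, 37, 39, 40, 36, 37]  (not all equal)
t=18: [65, 65, 62, 62, 65, 65, 62, 62, 65, 65, 62, 62]  (not all equal)
t=19: [52, 52, 56, 56, 52, 52, 56, 56, 52, 52, 56, 56]  (not all equal)
t=20: [72, 72, 68, 68, 72, 72, 68, 68, 72, 72, 68, 68]  (not all equal)
t=21: [41, 41, 45, 45, 41, 41, 45, 45, 41, 41, 45, 45]  (not all equal)
t=22: [70, 70, 74, 74, 70, 70, 74, 74, 70, 70, 74, 74]  (not all equal)
t=23: [42, 42, 38, 38, 42, 42, 38, 38, 42, 42, 38, 38]  (not all equal)
t=24: [69, 69, 65, 65, 69, 69, 65, 65, 69, 69, 65, 65]  (not all equal)
t=25: [46, 46, 50, 50, 46, 46, 50, 50, 46, 46, 50, 50]  (not all equal)
t=26: [78, 78, 78, 78, 78, 78, 78, 78, 78, 78, 78, 78]  (all equal)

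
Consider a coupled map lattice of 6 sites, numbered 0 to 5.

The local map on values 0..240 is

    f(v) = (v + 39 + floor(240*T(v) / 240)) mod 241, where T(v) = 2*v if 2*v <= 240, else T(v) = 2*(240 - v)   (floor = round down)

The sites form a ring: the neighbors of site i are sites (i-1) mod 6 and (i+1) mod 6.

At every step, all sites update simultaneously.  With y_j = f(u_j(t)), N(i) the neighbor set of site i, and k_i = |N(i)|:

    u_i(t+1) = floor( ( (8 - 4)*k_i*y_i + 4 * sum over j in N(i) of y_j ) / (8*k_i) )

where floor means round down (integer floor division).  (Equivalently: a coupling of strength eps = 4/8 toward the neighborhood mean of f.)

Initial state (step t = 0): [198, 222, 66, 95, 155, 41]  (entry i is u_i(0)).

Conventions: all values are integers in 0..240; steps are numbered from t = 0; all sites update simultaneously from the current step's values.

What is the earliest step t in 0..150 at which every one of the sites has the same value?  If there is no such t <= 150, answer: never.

Simulating step by step:
t=0: [198, 222, 66, 95, 155, 41]  (not all equal)
t=1: [94, 107, 153, 131, 122, 131]  (not all equal)
t=2: [106, 110, 129, 143, 151, 132]  (not all equal)
t=3: [126, 130, 140, 136, 133, 133]  (not all equal)
t=4: [149, 146, 141, 141, 144, 146]  (not all equal)
t=5: [130, 132, 135, 136, 134, 131]  (not all equal)
t=6: [147, 145, 143, 142, 144, 146]  (not all equal)
t=7: [131, 133, 134, 135, 134, 132]  (not all equal)
t=8: [146, 145, 144, 143, 144, 145]  (not all equal)
t=9: [132, 133, 134, 134, 134, 133]  (not all equal)
t=10: [145, 145, 144, 144, 144, 145]  (not all equal)
t=11: [133, 133, 133, 134, 133, 133]  (not all equal)
t=12: [145, 145, 144, 144, 144, 145]  (not all equal)

Answer: never
Key observation: The state at step 10 reappears at step 12 — the system is in a cycle of period 2 from step 10 on.  No step 0..12 is synchronized, and the cycle repeats forever, so no step up to 150 (or ever) has all sites equal.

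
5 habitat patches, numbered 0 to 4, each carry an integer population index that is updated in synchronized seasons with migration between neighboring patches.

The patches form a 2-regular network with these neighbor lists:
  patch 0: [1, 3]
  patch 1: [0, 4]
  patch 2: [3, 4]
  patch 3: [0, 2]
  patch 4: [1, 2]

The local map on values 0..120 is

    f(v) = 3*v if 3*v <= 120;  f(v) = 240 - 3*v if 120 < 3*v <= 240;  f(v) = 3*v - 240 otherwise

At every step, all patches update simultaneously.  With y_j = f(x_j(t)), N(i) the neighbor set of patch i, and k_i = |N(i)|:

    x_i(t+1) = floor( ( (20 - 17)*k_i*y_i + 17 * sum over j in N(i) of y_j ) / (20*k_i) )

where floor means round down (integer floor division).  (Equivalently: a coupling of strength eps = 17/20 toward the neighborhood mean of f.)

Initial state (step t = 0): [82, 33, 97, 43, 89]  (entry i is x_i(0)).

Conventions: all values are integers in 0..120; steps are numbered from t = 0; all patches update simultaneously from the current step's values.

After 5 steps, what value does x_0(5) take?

Simulating step by step:
t=0: [82, 33, 97, 43, 89]
t=1: [90, 28, 66, 40, 67]
t=2: [91, 41, 73, 48, 59]
t=3: [95, 58, 70, 37, 68]
t=4: [81, 44, 66, 48, 46]
t=5: [87, 60, 90, 33, 79]

Answer: x_0(5) = 87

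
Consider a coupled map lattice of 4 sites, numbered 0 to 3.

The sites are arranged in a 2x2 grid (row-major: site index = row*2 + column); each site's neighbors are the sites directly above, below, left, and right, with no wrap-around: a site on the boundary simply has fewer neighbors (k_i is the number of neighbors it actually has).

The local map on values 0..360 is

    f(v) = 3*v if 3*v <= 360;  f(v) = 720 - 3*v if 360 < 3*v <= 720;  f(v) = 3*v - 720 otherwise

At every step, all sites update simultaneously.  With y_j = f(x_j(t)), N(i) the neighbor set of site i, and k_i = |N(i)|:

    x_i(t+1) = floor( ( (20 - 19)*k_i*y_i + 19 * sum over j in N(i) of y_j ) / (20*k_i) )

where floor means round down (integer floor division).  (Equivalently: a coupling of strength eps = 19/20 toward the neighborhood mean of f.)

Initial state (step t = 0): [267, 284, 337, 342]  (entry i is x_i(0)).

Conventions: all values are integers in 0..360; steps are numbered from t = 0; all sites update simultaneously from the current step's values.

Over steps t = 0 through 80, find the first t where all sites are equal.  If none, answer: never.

Simulating step by step:
t=0: [267, 284, 337, 342]  (not all equal)
t=1: [204, 190, 198, 216]  (not all equal)
t=2: [136, 93, 91, 134]  (not all equal)
t=3: [277, 313, 312, 278]  (not all equal)
t=4: [212, 117, 117, 212]  (not all equal)
t=5: [337, 97, 97, 337]  (not all equal)
t=6: [291, 291, 291, 291]  (all equal)

Answer: 6
Key observation: Synchronization is absorbing here: once all sites are equal they stay equal, and step 6 is the first all-equal step.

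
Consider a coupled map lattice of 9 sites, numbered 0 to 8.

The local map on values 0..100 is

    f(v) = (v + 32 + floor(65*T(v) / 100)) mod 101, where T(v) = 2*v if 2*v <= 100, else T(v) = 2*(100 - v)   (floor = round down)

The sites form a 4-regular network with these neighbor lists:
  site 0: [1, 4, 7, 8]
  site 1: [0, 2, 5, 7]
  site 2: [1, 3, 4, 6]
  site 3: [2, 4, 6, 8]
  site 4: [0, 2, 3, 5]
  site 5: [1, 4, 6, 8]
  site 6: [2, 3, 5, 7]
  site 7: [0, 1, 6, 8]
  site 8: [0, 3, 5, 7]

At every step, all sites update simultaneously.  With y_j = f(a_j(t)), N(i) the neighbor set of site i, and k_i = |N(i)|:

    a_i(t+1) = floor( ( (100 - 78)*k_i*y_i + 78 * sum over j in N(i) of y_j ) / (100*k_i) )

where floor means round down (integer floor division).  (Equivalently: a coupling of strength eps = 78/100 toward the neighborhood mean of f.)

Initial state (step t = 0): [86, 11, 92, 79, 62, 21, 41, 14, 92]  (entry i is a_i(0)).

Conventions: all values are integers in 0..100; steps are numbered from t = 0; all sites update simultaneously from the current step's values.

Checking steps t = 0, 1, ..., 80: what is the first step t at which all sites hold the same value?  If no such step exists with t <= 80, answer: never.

Answer: 14
Key observation: Synchronization is absorbing here: once all sites are equal they stay equal, and step 14 is the first all-equal step.

Derivation:
t=0: [86, 11, 92, 79, 62, 21, 41, 14, 92]  (not all equal)
t=1: [45, 53, 38, 34, 45, 48, 47, 43, 49]  (not all equal)
t=2: [36, 33, 28, 28, 27, 40, 27, 37, 31]  (not all equal)
t=3: [25, 30, 77, 76, 65, 43, 65, 25, 29]  (not all equal)
t=4: [64, 47, 31, 50, 46, 41, 46, 64, 69]  (not all equal)
t=5: [39, 29, 31, 32, 30, 34, 30, 39, 38]  (not all equal)
t=6: [30, 31, 20, 4, 6, 24, 6, 30, 14]  (not all equal)
t=7: [21, 32, 43, 54, 50, 49, 50, 21, 39]  (not all equal)
t=8: [46, 46, 33, 37, 48, 32, 48, 46, 52]  (not all equal)
t=9: [38, 23, 27, 29, 21, 32, 21, 38, 27]  (not all equal)
t=10: [57, 44, 87, 89, 59, 66, 59, 57, 47]  (not all equal)
t=11: [40, 38, 37, 38, 39, 39, 39, 40, 39]  (not all equal)
t=12: [20, 19, 18, 18, 19, 19, 19, 20, 20]  (not all equal)
t=13: [76, 75, 74, 74, 74, 75, 74, 76, 76]  (not all equal)
t=14: [38, 38, 38, 38, 38, 38, 38, 38, 38]  (all equal)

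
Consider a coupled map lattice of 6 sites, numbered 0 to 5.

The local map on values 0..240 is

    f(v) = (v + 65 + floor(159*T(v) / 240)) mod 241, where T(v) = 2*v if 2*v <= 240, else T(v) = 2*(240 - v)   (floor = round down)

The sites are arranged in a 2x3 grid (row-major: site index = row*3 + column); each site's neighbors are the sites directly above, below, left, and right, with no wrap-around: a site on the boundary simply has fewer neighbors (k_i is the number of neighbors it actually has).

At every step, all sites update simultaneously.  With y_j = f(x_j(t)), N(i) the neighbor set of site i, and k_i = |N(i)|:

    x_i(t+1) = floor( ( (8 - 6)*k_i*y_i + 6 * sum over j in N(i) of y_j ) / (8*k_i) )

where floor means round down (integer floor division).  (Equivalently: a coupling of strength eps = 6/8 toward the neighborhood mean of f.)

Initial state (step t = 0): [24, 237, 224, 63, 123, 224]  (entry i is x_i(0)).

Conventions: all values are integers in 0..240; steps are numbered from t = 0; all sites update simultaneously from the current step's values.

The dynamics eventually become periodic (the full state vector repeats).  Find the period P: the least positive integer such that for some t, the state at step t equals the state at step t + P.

Simulating step by step:
t=0: [24, 237, 224, 63, 123, 224]
t=1: [133, 88, 67, 136, 111, 81]
t=2: [71, 107, 70, 91, 54, 116]
t=3: [97, 179, 118, 166, 97, 179]
t=4: [76, 69, 86, 58, 75, 75]
t=5: [159, 121, 179, 139, 225, 158]
t=6: [96, 85, 92, 83, 89, 79]
t=7: [25, 33, 19, 32, 18, 26]
t=8: [135, 119, 127, 120, 127, 111]
t=9: [100, 99, 93, 100, 96, 95]
t=10: [55, 49, 46, 52, 50, 43]
t=11: [184, 180, 171, 186, 177, 173]
t=12: [82, 83, 84, 82, 83, 85]
t=13: [14, 16, 18, 14, 16, 18]
t=14: [98, 101, 104, 98, 101, 104]
t=15: [53, 58, 62, 53, 58, 62]
t=16: [192, 198, 205, 192, 198, 205]
t=17: [78, 77, 75, 78, 77, 75]
t=18: [4, 62, 150, 4, 62, 150]
t=19: [124, 146, 136, 124, 146, 136]
t=20: [98, 96, 95, 98, 96, 95]
t=21: [49, 47, 45, 49, 47, 45]
t=22: [176, 173, 170, 176, 173, 170]
t=23: [84, 85, 85, 84, 85, 85]
t=24: [19, 20, 21, 19, 20, 21]
t=25: [109, 111, 112, 109, 111, 112]
t=26: [78, 81, 83, 78, 81, 83]
t=27: [7, 11, 14, 7, 11, 14]
t=28: [84, 89, 94, 84, 89, 94]
t=29: [23, 30, 37, 23, 30, 37]
t=30: [124, 134, 144, 124, 134, 144]
t=31: [99, 98, 96, 99, 98, 96]
t=32: [52, 50, 48, 52, 50, 48]
t=33: [183, 180, 177, 183, 180, 177]
t=34: [82, 83, 83, 82, 83, 83]
t=35: [14, 15, 16, 14, 15, 16]
t=36: [97, 99, 100, 97, 99, 100]
t=37: [50, 53, 55, 50, 53, 55]
t=38: [183, 187, 190, 183, 187, 190]
t=39: [81, 81, 80, 81, 81, 80]
t=40: [12, 11, 10, 12, 11, 10]
t=41: [91, 90, 88, 91, 90, 88]
t=42: [34, 32, 29, 34, 32, 29]
t=43: [142, 138, 134, 142, 138, 134]
t=44: [95, 96, 97, 95, 96, 97]
t=45: [45, 46, 48, 45, 46, 48]
t=46: [169, 171, 174, 169, 171, 174]
t=47: [86, 86, 85, 86, 86, 85]
t=48: [23, 22, 21, 23, 22, 21]
t=49: [117, 115, 114, 117, 115, 114]
t=50: [94, 91, 89, 94, 91, 89]
t=51: [39, 35, 31, 39, 35, 31]
t=52: [151, 146, 140, 151, 146, 140]
t=53: [92, 94, 95, 92, 94, 95]
t=54: [38, 41, 43, 38, 41, 43]
t=55: [155, 159, 162, 155, 159, 162]
t=56: [90, 90, 89, 90, 90, 89]
t=57: [33, 32, 31, 33, 32, 31]
t=58: [140, 139, 137, 140, 139, 137]
t=59: [96, 96, 96, 96, 96, 96]
t=60: [47, 47, 47, 47, 47, 47]
t=61: [174, 174, 174, 174, 174, 174]
t=62: [85, 85, 85, 85, 85, 85]
t=63: [21, 21, 21, 21, 21, 21]
t=64: [113, 113, 113, 113, 113, 113]
t=65: [86, 86, 86, 86, 86, 86]
t=66: [23, 23, 23, 23, 23, 23]
t=67: [118, 118, 118, 118, 118, 118]
t=68: [98, 98, 98, 98, 98, 98]
t=69: [51, 51, 51, 51, 51, 51]
t=70: [183, 183, 183, 183, 183, 183]
t=71: [82, 82, 82, 82, 82, 82]
t=72: [14, 14, 14, 14, 14, 14]
t=73: [97, 97, 97, 97, 97, 97]
t=74: [49, 49, 49, 49, 49, 49]
t=75: [178, 178, 178, 178, 178, 178]
t=76: [84, 84, 84, 84, 84, 84]
t=77: [19, 19, 19, 19, 19, 19]
t=78: [109, 109, 109, 109, 109, 109]
t=79: [77, 77, 77, 77, 77, 77]
t=80: [3, 3, 3, 3, 3, 3]
t=81: [71, 71, 71, 71, 71, 71]
t=82: [230, 230, 230, 230, 230, 230]
t=83: [67, 67, 67, 67, 67, 67]
t=84: [220, 220, 220, 220, 220, 220]
t=85: [70, 70, 70, 70, 70, 70]
t=86: [227, 227, 227, 227, 227, 227]
t=87: [68, 68, 68, 68, 68, 68]
t=88: [223, 223, 223, 223, 223, 223]
t=89: [69, 69, 69, 69, 69, 69]
t=90: [225, 225, 225, 225, 225, 225]
t=91: [68, 68, 68, 68, 68, 68]

Answer: 4
Key observation: The state at step 87, [68, 68, 68, 68, 68, 68], reappears at step 91 — and no state repeats earlier — so the cycle the system enters has period 4.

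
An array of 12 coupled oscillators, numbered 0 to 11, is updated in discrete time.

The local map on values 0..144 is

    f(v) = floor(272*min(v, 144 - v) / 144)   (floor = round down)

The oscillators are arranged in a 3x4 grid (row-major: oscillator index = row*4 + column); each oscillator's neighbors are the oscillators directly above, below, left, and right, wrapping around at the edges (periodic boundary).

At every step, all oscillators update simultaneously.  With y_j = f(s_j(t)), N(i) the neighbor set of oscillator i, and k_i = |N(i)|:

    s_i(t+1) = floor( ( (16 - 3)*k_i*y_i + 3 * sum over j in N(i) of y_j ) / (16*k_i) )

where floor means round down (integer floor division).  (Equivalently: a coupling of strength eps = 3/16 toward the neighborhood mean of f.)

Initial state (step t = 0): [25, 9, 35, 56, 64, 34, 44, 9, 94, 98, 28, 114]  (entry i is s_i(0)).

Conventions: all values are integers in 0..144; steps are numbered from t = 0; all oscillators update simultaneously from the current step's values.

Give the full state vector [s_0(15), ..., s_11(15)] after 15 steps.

Simulating step by step:
t=0: [25, 9, 35, 56, 64, 34, 44, 9, 94, 98, 28, 114]
t=1: [53, 26, 65, 94, 107, 66, 76, 30, 90, 80, 55, 58]
t=2: [95, 61, 116, 94, 73, 117, 122, 64, 101, 115, 106, 105]
t=3: [94, 105, 57, 92, 125, 57, 47, 113, 82, 58, 68, 76]
t=4: [91, 78, 105, 97, 46, 101, 90, 63, 112, 108, 124, 122]
t=5: [98, 115, 75, 87, 86, 83, 97, 111, 62, 69, 43, 47]
t=6: [88, 65, 121, 104, 106, 111, 89, 68, 114, 122, 86, 88]
t=7: [100, 110, 54, 78, 74, 66, 99, 120, 60, 49, 102, 102]
t=8: [87, 70, 99, 115, 124, 118, 85, 56, 109, 92, 80, 81]
t=9: [100, 123, 88, 63, 45, 57, 107, 100, 70, 96, 116, 112]
t=10: [85, 49, 98, 112, 88, 100, 72, 83, 122, 88, 57, 66]
t=11: [104, 92, 88, 69, 101, 87, 128, 113, 54, 100, 108, 115]
t=12: [80, 96, 100, 119, 81, 100, 40, 60, 96, 85, 68, 60]
t=13: [113, 91, 83, 58, 115, 85, 80, 108, 94, 108, 121, 109]
t=14: [63, 97, 110, 102, 59, 106, 113, 71, 87, 71, 52, 68]
t=15: [114, 89, 67, 85, 110, 76, 64, 126, 110, 125, 97, 123]

Answer: [114, 89, 67, 85, 110, 76, 64, 126, 110, 125, 97, 123]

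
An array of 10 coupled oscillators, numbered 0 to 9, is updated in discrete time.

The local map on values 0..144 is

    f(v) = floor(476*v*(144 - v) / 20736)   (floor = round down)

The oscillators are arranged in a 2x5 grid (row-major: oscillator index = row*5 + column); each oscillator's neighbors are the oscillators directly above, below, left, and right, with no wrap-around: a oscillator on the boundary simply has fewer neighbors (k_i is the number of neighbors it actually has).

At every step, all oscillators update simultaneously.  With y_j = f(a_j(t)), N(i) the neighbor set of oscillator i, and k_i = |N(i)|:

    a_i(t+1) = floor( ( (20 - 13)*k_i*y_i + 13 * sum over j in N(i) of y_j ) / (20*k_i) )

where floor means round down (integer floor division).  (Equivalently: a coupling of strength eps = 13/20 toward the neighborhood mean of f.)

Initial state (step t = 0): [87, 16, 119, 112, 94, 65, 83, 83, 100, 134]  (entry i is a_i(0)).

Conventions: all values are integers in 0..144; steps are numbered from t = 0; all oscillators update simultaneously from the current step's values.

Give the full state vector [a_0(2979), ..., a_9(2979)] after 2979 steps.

Answer: [70, 70, 70, 70, 70, 70, 70, 70, 70, 70]
Key observation: The state at step 10, [118, 118, 118, 118, 118, 118, 118, 118, 118, 118], reappears at step 12: the system is in a cycle of period 2 from step 10 on.  Therefore the state at step 2979 equals the state at step 10 + ((2979 - 10) mod 2) = 11, which is [70, 70, 70, 70, 70, 70, 70, 70, 70, 70].

Derivation:
t=0: [87, 16, 119, 112, 94, 65, 83, 83, 100, 134]
t=1: [92, 80, 76, 88, 73, 115, 101, 102, 84, 78]
t=2: [100, 111, 112, 115, 116, 94, 97, 106, 111, 117]
t=3: [97, 91, 83, 78, 74, 104, 97, 90, 81, 76]
t=4: [103, 108, 114, 117, 118, 100, 104, 111, 116, 117]
t=5: [95, 89, 80, 73, 71, 97, 92, 82, 75, 72]
t=6: [107, 111, 115, 117, 118, 106, 110, 115, 117, 118]
t=7: [88, 83, 76, 72, 70, 89, 84, 77, 72, 70]
t=8: [113, 115, 117, 118, 118, 113, 115, 117, 118, 118]
t=9: [78, 76, 72, 70, 70, 78, 76, 72, 70, 70]
t=10: [118, 118, 118, 118, 118, 118, 118, 118, 118, 118]
t=11: [70, 70, 70, 70, 70, 70, 70, 70, 70, 70]
t=12: [118, 118, 118, 118, 118, 118, 118, 118, 118, 118]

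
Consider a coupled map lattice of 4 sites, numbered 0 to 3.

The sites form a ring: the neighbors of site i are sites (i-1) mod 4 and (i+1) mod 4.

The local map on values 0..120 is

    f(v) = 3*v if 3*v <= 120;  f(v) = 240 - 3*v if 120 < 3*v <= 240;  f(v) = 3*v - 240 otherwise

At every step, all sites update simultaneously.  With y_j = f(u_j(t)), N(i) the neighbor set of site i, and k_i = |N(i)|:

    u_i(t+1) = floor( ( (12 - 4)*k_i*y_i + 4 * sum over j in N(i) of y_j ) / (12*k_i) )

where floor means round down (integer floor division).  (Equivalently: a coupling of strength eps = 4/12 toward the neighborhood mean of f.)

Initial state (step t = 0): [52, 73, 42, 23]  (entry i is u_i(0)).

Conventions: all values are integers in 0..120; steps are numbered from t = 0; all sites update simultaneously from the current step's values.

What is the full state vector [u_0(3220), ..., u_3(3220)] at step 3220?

Answer: [32, 40, 32, 40]
Key observation: The state at step 18, [80, 88, 80, 88], reappears at step 22: the system is in a cycle of period 4 from step 18 on.  Therefore the state at step 3220 equals the state at step 18 + ((3220 - 18) mod 4) = 20, which is [32, 40, 32, 40].

Derivation:
t=0: [52, 73, 42, 23]
t=1: [71, 47, 91, 79]
t=2: [35, 76, 39, 12]
t=3: [78, 45, 86, 61]
t=4: [31, 74, 39, 42]
t=5: [84, 47, 100, 111]
t=6: [40, 78, 72, 74]
t=7: [84, 28, 20, 36]
t=8: [40, 68, 72, 84]
t=9: [88, 48, 24, 32]
t=10: [48, 80, 80, 80]
t=11: [64, 16, 0, 16]
t=12: [48, 40, 16, 40]
t=13: [104, 104, 72, 104]
t=14: [72, 64, 40, 64]
t=15: [32, 56, 96, 56]
t=16: [88, 72, 56, 72]
t=17: [24, 32, 56, 32]
t=18: [80, 88, 80, 88]
t=19: [8, 16, 8, 16]
t=20: [32, 40, 32, 40]
t=21: [104, 112, 104, 112]
t=22: [80, 88, 80, 88]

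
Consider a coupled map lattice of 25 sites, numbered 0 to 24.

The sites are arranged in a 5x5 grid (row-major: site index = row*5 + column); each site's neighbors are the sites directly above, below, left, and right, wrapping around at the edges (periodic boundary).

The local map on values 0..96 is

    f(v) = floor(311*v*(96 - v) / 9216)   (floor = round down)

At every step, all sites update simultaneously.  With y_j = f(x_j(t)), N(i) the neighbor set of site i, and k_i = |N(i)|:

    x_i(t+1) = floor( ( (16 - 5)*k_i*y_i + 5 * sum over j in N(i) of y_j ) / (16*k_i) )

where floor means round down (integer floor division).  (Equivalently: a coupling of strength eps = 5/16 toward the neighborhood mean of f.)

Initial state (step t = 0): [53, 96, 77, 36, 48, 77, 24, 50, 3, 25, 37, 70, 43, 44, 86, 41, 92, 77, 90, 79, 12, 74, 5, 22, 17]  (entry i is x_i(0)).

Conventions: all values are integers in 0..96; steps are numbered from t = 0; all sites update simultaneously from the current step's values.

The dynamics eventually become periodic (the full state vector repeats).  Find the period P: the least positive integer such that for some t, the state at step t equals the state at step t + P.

Answer: 2
Key observation: The state at step 14, [77, 77, 77, 77, 77, 77, 77, 77, 77, 77, 77, 77, 77, 77, 77, 77, 77, 77, 77, 77, 77, 77, 77, 77, 77], reappears at step 16 — and no state repeats earlier — so the cycle the system enters has period 2.

Derivation:
t=0: [53, 96, 77, 36, 48, 77, 24, 50, 3, 25, 37, 70, 43, 44, 86, 41, 92, 77, 90, 79, 12, 74, 5, 22, 17]
t=1: [64, 18, 46, 64, 72, 54, 54, 67, 28, 53, 66, 59, 72, 63, 39, 65, 27, 43, 29, 44, 42, 41, 26, 48, 47]
t=2: [67, 55, 71, 69, 62, 74, 72, 66, 65, 73, 68, 70, 62, 68, 74, 68, 65, 71, 68, 75, 74, 71, 65, 74, 75]
t=3: [64, 71, 61, 62, 67, 56, 59, 65, 65, 57, 62, 62, 68, 64, 55, 62, 65, 61, 61, 54, 55, 61, 64, 56, 54]
t=4: [68, 62, 70, 70, 67, 74, 71, 67, 68, 73, 71, 70, 65, 69, 74, 71, 68, 70, 72, 75, 74, 70, 70, 74, 75]
t=5: [63, 67, 62, 61, 62, 55, 60, 64, 63, 57, 58, 61, 65, 61, 55, 58, 62, 61, 57, 53, 55, 61, 60, 55, 54]
t=6: [70, 66, 70, 72, 71, 74, 71, 69, 70, 74, 74, 71, 68, 72, 75, 74, 71, 71, 74, 75, 75, 71, 72, 75, 75]
t=7: [60, 64, 61, 58, 58, 54, 59, 61, 60, 54, 54, 59, 62, 58, 53, 54, 58, 58, 54, 53, 54, 59, 58, 53, 53]
t=8: [72, 70, 72, 73, 74, 75, 72, 72, 72, 75, 75, 73, 71, 73, 75, 75, 74, 73, 75, 76, 75, 73, 73, 75, 75]
t=9: [57, 59, 57, 55, 54, 53, 57, 58, 57, 53, 53, 56, 58, 55, 53, 52, 54, 55, 53, 51, 53, 56, 55, 53, 52]
t=10: [75, 73, 74, 75, 76, 75, 74, 74, 75, 75, 76, 75, 74, 75, 76, 76, 75, 75, 76, 76, 76, 75, 75, 76, 76]
t=11: [52, 55, 54, 52, 51, 52, 54, 53, 53, 52, 51, 53, 53, 52, 51, 51, 52, 52, 51, 51, 51, 53, 52, 51, 51]
t=12: [76, 76, 76, 76, 77, 76, 76, 76, 76, 76, 76, 76, 76, 76, 77, 77, 76, 76, 77, 77, 76, 76, 76, 77, 77]
t=13: [50, 51, 51, 50, 49, 51, 51, 51, 51, 50, 50, 51, 51, 50, 49, 49, 50, 50, 49, 49, 50, 51, 50, 49, 49]
t=14: [77, 77, 77, 77, 77, 77, 77, 77, 77, 77, 77, 77, 77, 77, 77, 77, 77, 77, 77, 77, 77, 77, 77, 77, 77]
t=15: [49, 49, 49, 49, 49, 49, 49, 49, 49, 49, 49, 49, 49, 49, 49, 49, 49, 49, 49, 49, 49, 49, 49, 49, 49]
t=16: [77, 77, 77, 77, 77, 77, 77, 77, 77, 77, 77, 77, 77, 77, 77, 77, 77, 77, 77, 77, 77, 77, 77, 77, 77]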